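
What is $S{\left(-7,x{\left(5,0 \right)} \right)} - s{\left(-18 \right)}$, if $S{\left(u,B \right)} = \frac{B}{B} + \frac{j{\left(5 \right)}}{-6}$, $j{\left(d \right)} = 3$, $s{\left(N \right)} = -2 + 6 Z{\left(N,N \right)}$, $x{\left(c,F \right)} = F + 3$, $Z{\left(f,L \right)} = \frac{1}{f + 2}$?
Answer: $\frac{23}{8} \approx 2.875$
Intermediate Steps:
$Z{\left(f,L \right)} = \frac{1}{2 + f}$
$x{\left(c,F \right)} = 3 + F$
$s{\left(N \right)} = -2 + \frac{6}{2 + N}$
$S{\left(u,B \right)} = \frac{1}{2}$ ($S{\left(u,B \right)} = \frac{B}{B} + \frac{3}{-6} = 1 + 3 \left(- \frac{1}{6}\right) = 1 - \frac{1}{2} = \frac{1}{2}$)
$S{\left(-7,x{\left(5,0 \right)} \right)} - s{\left(-18 \right)} = \frac{1}{2} - \frac{2 \left(1 - -18\right)}{2 - 18} = \frac{1}{2} - \frac{2 \left(1 + 18\right)}{-16} = \frac{1}{2} - 2 \left(- \frac{1}{16}\right) 19 = \frac{1}{2} - - \frac{19}{8} = \frac{1}{2} + \frac{19}{8} = \frac{23}{8}$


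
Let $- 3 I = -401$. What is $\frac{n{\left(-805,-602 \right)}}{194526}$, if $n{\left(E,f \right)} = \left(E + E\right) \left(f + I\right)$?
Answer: $\frac{1131025}{291789} \approx 3.8762$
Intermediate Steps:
$I = \frac{401}{3}$ ($I = \left(- \frac{1}{3}\right) \left(-401\right) = \frac{401}{3} \approx 133.67$)
$n{\left(E,f \right)} = 2 E \left(\frac{401}{3} + f\right)$ ($n{\left(E,f \right)} = \left(E + E\right) \left(f + \frac{401}{3}\right) = 2 E \left(\frac{401}{3} + f\right)$)
$\frac{n{\left(-805,-602 \right)}}{194526} = \frac{\frac{2}{3} \left(-805\right) \left(401 + 3 \left(-602\right)\right)}{194526} = \frac{2}{3} \left(-805\right) \left(401 - 1806\right) \frac{1}{194526} = \frac{2}{3} \left(-805\right) \left(-1405\right) \frac{1}{194526} = \frac{2262050}{3} \cdot \frac{1}{194526} = \frac{1131025}{291789}$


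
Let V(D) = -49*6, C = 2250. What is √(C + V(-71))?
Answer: 2*√489 ≈ 44.227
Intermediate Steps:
V(D) = -294
√(C + V(-71)) = √(2250 - 294) = √1956 = 2*√489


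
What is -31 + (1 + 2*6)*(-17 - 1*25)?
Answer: -577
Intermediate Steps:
-31 + (1 + 2*6)*(-17 - 1*25) = -31 + (1 + 12)*(-17 - 25) = -31 + 13*(-42) = -31 - 546 = -577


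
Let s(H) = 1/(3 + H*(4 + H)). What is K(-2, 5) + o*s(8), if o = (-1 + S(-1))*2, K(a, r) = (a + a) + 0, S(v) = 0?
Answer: -398/99 ≈ -4.0202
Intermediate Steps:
K(a, r) = 2*a (K(a, r) = 2*a + 0 = 2*a)
o = -2 (o = (-1 + 0)*2 = -1*2 = -2)
K(-2, 5) + o*s(8) = 2*(-2) - 2/(3 + 8² + 4*8) = -4 - 2/(3 + 64 + 32) = -4 - 2/99 = -398/99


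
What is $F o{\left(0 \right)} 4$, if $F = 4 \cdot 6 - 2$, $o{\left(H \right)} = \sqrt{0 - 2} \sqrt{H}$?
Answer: $0$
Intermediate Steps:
$o{\left(H \right)} = i \sqrt{2} \sqrt{H}$ ($o{\left(H \right)} = \sqrt{-2} \sqrt{H} = i \sqrt{2} \sqrt{H}$)
$F = 22$ ($F = 24 - 2 = 22$)
$F o{\left(0 \right)} 4 = 22 i \sqrt{2} \sqrt{0} \cdot 4 = 22 i \sqrt{2} \cdot 0 \cdot 4 = 22 \cdot 0 \cdot 4 = 0 \cdot 4 = 0$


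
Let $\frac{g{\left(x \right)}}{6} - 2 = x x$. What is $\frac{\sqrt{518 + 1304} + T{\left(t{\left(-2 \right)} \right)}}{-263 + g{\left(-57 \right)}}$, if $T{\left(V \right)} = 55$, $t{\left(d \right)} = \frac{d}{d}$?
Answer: $\frac{55}{19243} + \frac{\sqrt{1822}}{19243} \approx 0.0050764$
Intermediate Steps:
$t{\left(d \right)} = 1$
$g{\left(x \right)} = 12 + 6 x^{2}$ ($g{\left(x \right)} = 12 + 6 x x = 12 + 6 x^{2}$)
$\frac{\sqrt{518 + 1304} + T{\left(t{\left(-2 \right)} \right)}}{-263 + g{\left(-57 \right)}} = \frac{\sqrt{518 + 1304} + 55}{-263 + \left(12 + 6 \left(-57\right)^{2}\right)} = \frac{\sqrt{1822} + 55}{-263 + \left(12 + 6 \cdot 3249\right)} = \frac{55 + \sqrt{1822}}{-263 + \left(12 + 19494\right)} = \frac{55 + \sqrt{1822}}{-263 + 19506} = \frac{55 + \sqrt{1822}}{19243} = \left(55 + \sqrt{1822}\right) \frac{1}{19243} = \frac{55}{19243} + \frac{\sqrt{1822}}{19243}$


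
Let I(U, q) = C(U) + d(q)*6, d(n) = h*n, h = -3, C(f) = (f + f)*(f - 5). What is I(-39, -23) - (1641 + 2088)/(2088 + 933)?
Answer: 3871679/1007 ≈ 3844.8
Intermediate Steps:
C(f) = 2*f*(-5 + f) (C(f) = (2*f)*(-5 + f) = 2*f*(-5 + f))
d(n) = -3*n
I(U, q) = -18*q + 2*U*(-5 + U) (I(U, q) = 2*U*(-5 + U) - 3*q*6 = 2*U*(-5 + U) - 18*q = -18*q + 2*U*(-5 + U))
I(-39, -23) - (1641 + 2088)/(2088 + 933) = (-18*(-23) + 2*(-39)*(-5 - 39)) - (1641 + 2088)/(2088 + 933) = (414 + 2*(-39)*(-44)) - 3729/3021 = (414 + 3432) - 3729/3021 = 3846 - 1*1243/1007 = 3846 - 1243/1007 = 3871679/1007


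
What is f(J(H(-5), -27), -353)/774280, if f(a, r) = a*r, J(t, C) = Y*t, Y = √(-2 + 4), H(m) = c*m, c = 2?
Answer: 353*√2/77428 ≈ 0.0064475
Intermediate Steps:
H(m) = 2*m
Y = √2 ≈ 1.4142
J(t, C) = t*√2 (J(t, C) = √2*t = t*√2)
f(J(H(-5), -27), -353)/774280 = (((2*(-5))*√2)*(-353))/774280 = (-10*√2*(-353))*(1/774280) = (3530*√2)*(1/774280) = 353*√2/77428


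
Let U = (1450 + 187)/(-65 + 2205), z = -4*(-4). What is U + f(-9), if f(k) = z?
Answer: 35877/2140 ≈ 16.765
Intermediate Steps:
z = 16
f(k) = 16
U = 1637/2140 ≈ 0.76495
U + f(-9) = 1637/2140 + 16 = 35877/2140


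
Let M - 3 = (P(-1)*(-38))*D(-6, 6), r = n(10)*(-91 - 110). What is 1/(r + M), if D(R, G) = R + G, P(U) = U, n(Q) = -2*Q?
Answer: 1/4023 ≈ 0.00024857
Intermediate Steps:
D(R, G) = G + R
r = 4020 (r = (-2*10)*(-91 - 110) = -20*(-201) = 4020)
M = 3 (M = 3 + (-1*(-38))*(6 - 6) = 3 + 38*0 = 3 + 0 = 3)
1/(r + M) = 1/(4020 + 3) = 1/4023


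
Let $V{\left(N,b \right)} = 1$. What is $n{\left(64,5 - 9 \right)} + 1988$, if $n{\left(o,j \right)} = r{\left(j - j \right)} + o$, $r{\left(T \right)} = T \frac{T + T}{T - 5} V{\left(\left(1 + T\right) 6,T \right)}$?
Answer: $2052$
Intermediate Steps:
$r{\left(T \right)} = \frac{2 T^{2}}{-5 + T}$ ($r{\left(T \right)} = T \frac{T + T}{T - 5} \cdot 1 = T \frac{2 T}{-5 + T} 1 = \frac{2 T^{2}}{-5 + T} 1 = \frac{2 T^{2}}{-5 + T}$)
$n{\left(o,j \right)} = o$ ($n{\left(o,j \right)} = \frac{2 \left(j - j\right)^{2}}{-5 + \left(j - j\right)} + o = \frac{2 \cdot 0^{2}}{-5 + 0} + o = 2 \cdot 0 \frac{1}{-5} + o = 2 \cdot 0 \left(- \frac{1}{5}\right) + o = 0 + o = o$)
$n{\left(64,5 - 9 \right)} + 1988 = 64 + 1988 = 2052$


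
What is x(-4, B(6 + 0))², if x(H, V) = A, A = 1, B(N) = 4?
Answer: 1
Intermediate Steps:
x(H, V) = 1
x(-4, B(6 + 0))² = 1² = 1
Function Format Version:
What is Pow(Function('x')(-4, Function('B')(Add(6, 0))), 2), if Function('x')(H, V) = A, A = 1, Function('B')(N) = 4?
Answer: 1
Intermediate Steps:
Function('x')(H, V) = 1
Pow(Function('x')(-4, Function('B')(Add(6, 0))), 2) = Pow(1, 2) = 1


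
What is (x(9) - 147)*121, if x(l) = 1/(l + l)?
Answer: -320045/18 ≈ -17780.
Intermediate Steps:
x(l) = 1/(2*l)
(x(9) - 147)*121 = ((½)/9 - 147)*121 = ((½)*(⅑) - 147)*121 = (1/18 - 147)*121 = -2645/18*121 = -320045/18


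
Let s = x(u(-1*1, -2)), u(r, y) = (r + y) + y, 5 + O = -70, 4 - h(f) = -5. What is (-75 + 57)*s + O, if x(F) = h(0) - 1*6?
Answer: -129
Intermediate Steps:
h(f) = 9 (h(f) = 4 - 1*(-5) = 4 + 5 = 9)
O = -75 (O = -5 - 70 = -75)
u(r, y) = r + 2*y
x(F) = 3 (x(F) = 9 - 1*6 = 9 - 6 = 3)
s = 3
(-75 + 57)*s + O = (-75 + 57)*3 - 75 = -18*3 - 75 = -54 - 75 = -129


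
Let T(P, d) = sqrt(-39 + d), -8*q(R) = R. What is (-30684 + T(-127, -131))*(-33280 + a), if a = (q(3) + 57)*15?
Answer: 1990202595/2 - 259445*I*sqrt(170)/8 ≈ 9.951e+8 - 4.2284e+5*I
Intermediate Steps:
q(R) = -R/8
a = 6795/8 (a = (-1/8*3 + 57)*15 = (-3/8 + 57)*15 = (453/8)*15 = 6795/8 ≈ 849.38)
(-30684 + T(-127, -131))*(-33280 + a) = (-30684 + sqrt(-39 - 131))*(-33280 + 6795/8) = (-30684 + sqrt(-170))*(-259445/8) = (-30684 + I*sqrt(170))*(-259445/8) = 1990202595/2 - 259445*I*sqrt(170)/8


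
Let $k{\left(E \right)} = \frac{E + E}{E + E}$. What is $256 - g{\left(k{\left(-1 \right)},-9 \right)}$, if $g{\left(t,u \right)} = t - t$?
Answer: $256$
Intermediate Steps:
$k{\left(E \right)} = 1$ ($k{\left(E \right)} = \frac{2 E}{2 E} = 2 E \frac{1}{2 E} = 1$)
$g{\left(t,u \right)} = 0$
$256 - g{\left(k{\left(-1 \right)},-9 \right)} = 256 - 0 = 256 + 0 = 256$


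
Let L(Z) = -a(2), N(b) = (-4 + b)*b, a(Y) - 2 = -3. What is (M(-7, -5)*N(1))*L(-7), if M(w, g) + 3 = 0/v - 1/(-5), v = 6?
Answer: 42/5 ≈ 8.4000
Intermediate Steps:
a(Y) = -1 (a(Y) = 2 - 3 = -1)
N(b) = b*(-4 + b)
M(w, g) = -14/5 (M(w, g) = -3 + (0/6 - 1/(-5)) = -3 + (0*(1/6) - 1*(-1/5)) = -3 + (0 + 1/5) = -3 + 1/5 = -14/5)
L(Z) = 1 (L(Z) = -1*(-1) = 1)
(M(-7, -5)*N(1))*L(-7) = -14*(-4 + 1)/5*1 = -14*(-3)/5*1 = -14/5*(-3)*1 = (42/5)*1 = 42/5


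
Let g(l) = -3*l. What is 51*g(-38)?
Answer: 5814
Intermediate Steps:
51*g(-38) = 51*(-3*(-38)) = 51*114 = 5814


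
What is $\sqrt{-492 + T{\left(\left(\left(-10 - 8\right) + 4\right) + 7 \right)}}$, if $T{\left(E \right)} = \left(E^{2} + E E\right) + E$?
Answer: $i \sqrt{401} \approx 20.025 i$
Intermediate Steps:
$T{\left(E \right)} = E + 2 E^{2}$ ($T{\left(E \right)} = \left(E^{2} + E^{2}\right) + E = 2 E^{2} + E = E + 2 E^{2}$)
$\sqrt{-492 + T{\left(\left(\left(-10 - 8\right) + 4\right) + 7 \right)}} = \sqrt{-492 + \left(\left(\left(-10 - 8\right) + 4\right) + 7\right) \left(1 + 2 \left(\left(\left(-10 - 8\right) + 4\right) + 7\right)\right)} = \sqrt{-492 + \left(\left(-18 + 4\right) + 7\right) \left(1 + 2 \left(\left(-18 + 4\right) + 7\right)\right)} = \sqrt{-492 + \left(-14 + 7\right) \left(1 + 2 \left(-14 + 7\right)\right)} = \sqrt{-492 - 7 \left(1 + 2 \left(-7\right)\right)} = \sqrt{-492 - 7 \left(1 - 14\right)} = \sqrt{-492 - -91} = \sqrt{-492 + 91} = \sqrt{-401} = i \sqrt{401}$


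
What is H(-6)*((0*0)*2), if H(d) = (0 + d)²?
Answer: 0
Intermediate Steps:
H(d) = d²
H(-6)*((0*0)*2) = (-6)²*((0*0)*2) = 36*(0*2) = 36*0 = 0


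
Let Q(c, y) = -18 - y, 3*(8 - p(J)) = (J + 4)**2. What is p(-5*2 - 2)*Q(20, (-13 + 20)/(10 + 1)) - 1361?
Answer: -36713/33 ≈ -1112.5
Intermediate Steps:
p(J) = 8 - (4 + J)**2/3 (p(J) = 8 - (J + 4)**2/3 = 8 - (4 + J)**2/3)
p(-5*2 - 2)*Q(20, (-13 + 20)/(10 + 1)) - 1361 = (8 - (4 + (-5*2 - 2))**2/3)*(-18 - (-13 + 20)/(10 + 1)) - 1361 = (8 - (4 + (-10 - 2))**2/3)*(-18 - 7/11) - 1361 = (8 - (4 - 12)**2/3)*(-18 - 7/11) - 1361 = (8 - 1/3*(-8)**2)*(-18 - 1*7/11) - 1361 = (8 - 1/3*64)*(-18 - 7/11) - 1361 = (8 - 64/3)*(-205/11) - 1361 = -40/3*(-205/11) - 1361 = 8200/33 - 1361 = -36713/33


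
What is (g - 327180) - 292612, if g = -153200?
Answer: -772992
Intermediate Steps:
(g - 327180) - 292612 = (-153200 - 327180) - 292612 = -480380 - 292612 = -772992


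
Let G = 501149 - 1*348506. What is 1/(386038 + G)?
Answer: 1/538681 ≈ 1.8564e-6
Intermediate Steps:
G = 152643 (G = 501149 - 348506 = 152643)
1/(386038 + G) = 1/(386038 + 152643) = 1/538681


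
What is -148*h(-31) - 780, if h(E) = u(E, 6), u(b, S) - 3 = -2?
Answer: -928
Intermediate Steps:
u(b, S) = 1 (u(b, S) = 3 - 2 = 1)
h(E) = 1
-148*h(-31) - 780 = -148*1 - 780 = -148 - 780 = -928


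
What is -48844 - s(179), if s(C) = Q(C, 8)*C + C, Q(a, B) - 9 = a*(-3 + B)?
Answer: -210839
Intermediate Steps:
Q(a, B) = 9 + a*(-3 + B)
s(C) = C + C*(9 + 5*C) (s(C) = (9 - 3*C + 8*C)*C + C = (9 + 5*C)*C + C = C*(9 + 5*C) + C = C + C*(9 + 5*C))
-48844 - s(179) = -48844 - 5*179*(2 + 179) = -48844 - 5*179*181 = -48844 - 1*161995 = -48844 - 161995 = -210839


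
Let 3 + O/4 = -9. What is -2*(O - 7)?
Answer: 110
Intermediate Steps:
O = -48 (O = -12 + 4*(-9) = -12 - 36 = -48)
-2*(O - 7) = -2*(-48 - 7) = -2*(-55) = 110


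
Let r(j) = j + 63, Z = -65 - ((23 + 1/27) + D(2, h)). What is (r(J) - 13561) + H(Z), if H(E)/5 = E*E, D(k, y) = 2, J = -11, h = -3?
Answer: 19700744/729 ≈ 27024.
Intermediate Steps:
Z = -2431/27 (Z = -65 - ((23 + 1/27) + 2) = -65 - (622/27 + 2) = -65 - 1*676/27 = -65 - 676/27 = -2431/27 ≈ -90.037)
H(E) = 5*E**2 (H(E) = 5*(E*E) = 5*E**2)
r(j) = 63 + j
(r(J) - 13561) + H(Z) = ((63 - 11) - 13561) + 5*(-2431/27)**2 = (52 - 13561) + 5*(5909761/729) = -13509 + 29548805/729 = 19700744/729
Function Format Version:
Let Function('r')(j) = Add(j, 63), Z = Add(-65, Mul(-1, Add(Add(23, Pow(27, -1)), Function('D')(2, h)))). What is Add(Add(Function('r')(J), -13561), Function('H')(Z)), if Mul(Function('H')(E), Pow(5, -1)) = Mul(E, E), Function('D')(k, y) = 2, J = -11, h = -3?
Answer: Rational(19700744, 729) ≈ 27024.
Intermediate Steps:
Z = Rational(-2431, 27) (Z = Add(-65, Mul(-1, Add(Add(23, Pow(27, -1)), 2))) = Add(-65, Mul(-1, Add(Add(23, Rational(1, 27)), 2))) = Add(-65, Mul(-1, Add(Rational(622, 27), 2))) = Add(-65, Mul(-1, Rational(676, 27))) = Add(-65, Rational(-676, 27)) = Rational(-2431, 27) ≈ -90.037)
Function('H')(E) = Mul(5, Pow(E, 2)) (Function('H')(E) = Mul(5, Mul(E, E)) = Mul(5, Pow(E, 2)))
Function('r')(j) = Add(63, j)
Add(Add(Function('r')(J), -13561), Function('H')(Z)) = Add(Add(Add(63, -11), -13561), Mul(5, Pow(Rational(-2431, 27), 2))) = Add(Add(52, -13561), Mul(5, Rational(5909761, 729))) = Add(-13509, Rational(29548805, 729)) = Rational(19700744, 729)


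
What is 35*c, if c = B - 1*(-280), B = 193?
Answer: 16555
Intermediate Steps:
c = 473 (c = 193 - 1*(-280) = 193 + 280 = 473)
35*c = 35*473 = 16555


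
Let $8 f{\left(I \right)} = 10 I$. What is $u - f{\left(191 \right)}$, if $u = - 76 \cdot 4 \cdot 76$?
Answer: $- \frac{93371}{4} \approx -23343.0$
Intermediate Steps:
$f{\left(I \right)} = \frac{5 I}{4}$ ($f{\left(I \right)} = \frac{10 I}{8} = \frac{5 I}{4}$)
$u = -23104$ ($u = \left(-76\right) 304 = -23104$)
$u - f{\left(191 \right)} = -23104 - \frac{5}{4} \cdot 191 = -23104 - \frac{955}{4} = - \frac{93371}{4}$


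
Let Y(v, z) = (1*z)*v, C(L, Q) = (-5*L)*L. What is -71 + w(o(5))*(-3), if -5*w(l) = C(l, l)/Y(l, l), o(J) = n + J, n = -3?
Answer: -74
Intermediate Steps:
C(L, Q) = -5*L²
Y(v, z) = v*z (Y(v, z) = z*v = v*z)
o(J) = -3 + J
w(l) = 1 (w(l) = -(-5*l²)/(5*(l*l)) = -(-5*l²)/(5*(l²)) = -(-5*l²)/(5*l²) = -⅕*(-5) = 1)
-71 + w(o(5))*(-3) = -71 + 1*(-3) = -71 - 3 = -74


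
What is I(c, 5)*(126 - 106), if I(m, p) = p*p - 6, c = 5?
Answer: 380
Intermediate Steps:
I(m, p) = -6 + p² (I(m, p) = p² - 6 = -6 + p²)
I(c, 5)*(126 - 106) = (-6 + 5²)*(126 - 106) = (-6 + 25)*20 = 19*20 = 380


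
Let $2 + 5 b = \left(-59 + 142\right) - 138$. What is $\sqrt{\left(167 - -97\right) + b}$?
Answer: $\frac{\sqrt{6315}}{5} \approx 15.893$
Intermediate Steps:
$b = - \frac{57}{5}$ ($b = - \frac{2}{5} + \frac{\left(-59 + 142\right) - 138}{5} = - \frac{2}{5} + \frac{83 - 138}{5} = - \frac{2}{5} + \frac{1}{5} \left(-55\right) = - \frac{2}{5} - 11 = - \frac{57}{5} \approx -11.4$)
$\sqrt{\left(167 - -97\right) + b} = \sqrt{\left(167 - -97\right) - \frac{57}{5}} = \sqrt{\left(167 + 97\right) - \frac{57}{5}} = \sqrt{264 - \frac{57}{5}} = \sqrt{\frac{1263}{5}} = \frac{\sqrt{6315}}{5}$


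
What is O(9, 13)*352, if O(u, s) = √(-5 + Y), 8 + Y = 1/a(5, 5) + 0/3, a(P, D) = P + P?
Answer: 176*I*√1290/5 ≈ 1264.3*I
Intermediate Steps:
a(P, D) = 2*P
Y = -79/10 (Y = -8 + (1/(2*5) + 0/3) = -8 + (1/10 + 0*(⅓)) = -8 + (1*(⅒) + 0) = -8 + (⅒ + 0) = -8 + ⅒ = -79/10 ≈ -7.9000)
O(u, s) = I*√1290/10 (O(u, s) = √(-5 - 79/10) = √(-129/10) = I*√1290/10)
O(9, 13)*352 = (I*√1290/10)*352 = 176*I*√1290/5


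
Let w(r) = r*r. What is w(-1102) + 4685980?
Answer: 5900384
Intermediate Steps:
w(r) = r**2
w(-1102) + 4685980 = (-1102)**2 + 4685980 = 1214404 + 4685980 = 5900384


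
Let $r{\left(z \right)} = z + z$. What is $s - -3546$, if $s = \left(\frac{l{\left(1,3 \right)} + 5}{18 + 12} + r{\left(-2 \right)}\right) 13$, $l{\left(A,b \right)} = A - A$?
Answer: $\frac{20977}{6} \approx 3496.2$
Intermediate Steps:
$r{\left(z \right)} = 2 z$
$l{\left(A,b \right)} = 0$
$s = - \frac{299}{6}$ ($s = \left(\frac{0 + 5}{18 + 12} + 2 \left(-2\right)\right) 13 = \left(\frac{5}{30} - 4\right) 13 = \left(5 \cdot \frac{1}{30} - 4\right) 13 = \left(\frac{1}{6} - 4\right) 13 = \left(- \frac{23}{6}\right) 13 = - \frac{299}{6} \approx -49.833$)
$s - -3546 = - \frac{299}{6} - -3546 = - \frac{299}{6} + 3546 = \frac{20977}{6}$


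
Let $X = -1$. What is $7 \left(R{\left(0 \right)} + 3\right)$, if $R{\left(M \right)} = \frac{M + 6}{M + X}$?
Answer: $-21$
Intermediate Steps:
$R{\left(M \right)} = \frac{6 + M}{-1 + M}$ ($R{\left(M \right)} = \frac{M + 6}{M - 1} = \frac{6 + M}{-1 + M}$)
$7 \left(R{\left(0 \right)} + 3\right) = 7 \left(\frac{6 + 0}{-1 + 0} + 3\right) = 7 \left(\frac{1}{-1} \cdot 6 + 3\right) = 7 \left(\left(-1\right) 6 + 3\right) = 7 \left(-6 + 3\right) = 7 \left(-3\right) = -21$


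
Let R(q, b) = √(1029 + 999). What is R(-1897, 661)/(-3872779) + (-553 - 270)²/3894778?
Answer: 677329/3894778 - 26*√3/3872779 ≈ 0.17390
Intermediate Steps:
R(q, b) = 26*√3 (R(q, b) = √2028 = 26*√3)
R(-1897, 661)/(-3872779) + (-553 - 270)²/3894778 = (26*√3)/(-3872779) + (-553 - 270)²/3894778 = (26*√3)*(-1/3872779) + (-823)²*(1/3894778) = -26*√3/3872779 + 677329*(1/3894778) = -26*√3/3872779 + 677329/3894778 = 677329/3894778 - 26*√3/3872779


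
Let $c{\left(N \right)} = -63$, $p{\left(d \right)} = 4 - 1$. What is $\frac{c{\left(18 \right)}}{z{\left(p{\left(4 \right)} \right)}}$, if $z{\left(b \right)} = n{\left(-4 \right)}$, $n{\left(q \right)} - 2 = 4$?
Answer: $- \frac{21}{2} \approx -10.5$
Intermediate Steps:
$p{\left(d \right)} = 3$ ($p{\left(d \right)} = 4 - 1 = 3$)
$n{\left(q \right)} = 6$ ($n{\left(q \right)} = 2 + 4 = 6$)
$z{\left(b \right)} = 6$
$\frac{c{\left(18 \right)}}{z{\left(p{\left(4 \right)} \right)}} = - \frac{63}{6} = \left(-63\right) \frac{1}{6} = - \frac{21}{2}$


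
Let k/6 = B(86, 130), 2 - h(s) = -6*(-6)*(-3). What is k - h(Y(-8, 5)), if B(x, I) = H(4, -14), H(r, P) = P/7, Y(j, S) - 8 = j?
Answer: -122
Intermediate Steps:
Y(j, S) = 8 + j
h(s) = 110 (h(s) = 2 - (-6*(-6))*(-3) = 2 - 36*(-3) = 2 - 1*(-108) = 2 + 108 = 110)
H(r, P) = P/7 (H(r, P) = P*(⅐) = P/7)
B(x, I) = -2 (B(x, I) = (⅐)*(-14) = -2)
k = -12 (k = 6*(-2) = -12)
k - h(Y(-8, 5)) = -12 - 1*110 = -12 - 110 = -122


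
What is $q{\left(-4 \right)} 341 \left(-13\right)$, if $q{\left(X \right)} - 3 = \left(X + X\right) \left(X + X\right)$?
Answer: $-297011$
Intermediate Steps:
$q{\left(X \right)} = 3 + 4 X^{2}$ ($q{\left(X \right)} = 3 + \left(X + X\right) \left(X + X\right) = 3 + 2 X 2 X = 3 + 4 X^{2}$)
$q{\left(-4 \right)} 341 \left(-13\right) = \left(3 + 4 \left(-4\right)^{2}\right) 341 \left(-13\right) = \left(3 + 4 \cdot 16\right) \left(-4433\right) = \left(3 + 64\right) \left(-4433\right) = 67 \left(-4433\right) = -297011$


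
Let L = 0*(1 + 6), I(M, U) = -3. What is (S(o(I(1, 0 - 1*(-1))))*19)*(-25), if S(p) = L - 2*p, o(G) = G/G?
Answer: 950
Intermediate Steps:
o(G) = 1
L = 0 (L = 0*7 = 0)
S(p) = -2*p (S(p) = 0 - 2*p = -2*p)
(S(o(I(1, 0 - 1*(-1))))*19)*(-25) = (-2*1*19)*(-25) = -2*19*(-25) = -38*(-25) = 950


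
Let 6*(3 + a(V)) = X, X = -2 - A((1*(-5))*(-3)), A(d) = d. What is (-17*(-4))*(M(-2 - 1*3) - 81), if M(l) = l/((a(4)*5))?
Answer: -192372/35 ≈ -5496.3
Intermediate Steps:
X = -17 (X = -2 - 1*(-5)*(-3) = -2 - (-5)*(-3) = -2 - 1*15 = -2 - 15 = -17)
a(V) = -35/6 (a(V) = -3 + (⅙)*(-17) = -3 - 17/6 = -35/6)
M(l) = -6*l/175 (M(l) = l/((-35/6*5)) = l/(-175/6) = l*(-6/175) = -6*l/175)
(-17*(-4))*(M(-2 - 1*3) - 81) = (-17*(-4))*(-6*(-2 - 1*3)/175 - 81) = 68*(-6*(-2 - 3)/175 - 81) = 68*(-6/175*(-5) - 81) = 68*(6/35 - 81) = 68*(-2829/35) = -192372/35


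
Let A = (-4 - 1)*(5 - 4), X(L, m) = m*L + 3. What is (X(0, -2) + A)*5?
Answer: -10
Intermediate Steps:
X(L, m) = 3 + L*m (X(L, m) = L*m + 3 = 3 + L*m)
A = -5 (A = -5*1 = -5)
(X(0, -2) + A)*5 = ((3 + 0*(-2)) - 5)*5 = ((3 + 0) - 5)*5 = (3 - 5)*5 = -2*5 = -10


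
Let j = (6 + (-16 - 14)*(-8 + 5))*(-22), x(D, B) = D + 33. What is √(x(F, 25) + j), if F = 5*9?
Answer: 3*I*√226 ≈ 45.1*I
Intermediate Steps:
F = 45
x(D, B) = 33 + D
j = -2112 (j = (6 - 30*(-3))*(-22) = (6 + 90)*(-22) = 96*(-22) = -2112)
√(x(F, 25) + j) = √((33 + 45) - 2112) = √(78 - 2112) = √(-2034) = 3*I*√226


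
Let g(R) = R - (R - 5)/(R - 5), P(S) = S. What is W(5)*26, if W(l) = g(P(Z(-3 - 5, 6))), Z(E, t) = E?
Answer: -234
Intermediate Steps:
g(R) = -1 + R (g(R) = R - (-5 + R)/(-5 + R) = R - 1*1 = R - 1 = -1 + R)
W(l) = -9 (W(l) = -1 + (-3 - 5) = -1 - 8 = -9)
W(5)*26 = -9*26 = -234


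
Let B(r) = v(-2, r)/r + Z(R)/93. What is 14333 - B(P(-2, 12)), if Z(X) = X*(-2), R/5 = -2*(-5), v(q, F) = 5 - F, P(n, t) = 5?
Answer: 1333069/93 ≈ 14334.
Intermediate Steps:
R = 50 (R = 5*(-2*(-5)) = 5*10 = 50)
Z(X) = -2*X
B(r) = -100/93 + (5 - r)/r (B(r) = (5 - r)/r - 2*50/93 = (5 - r)/r - 100*1/93 = (5 - r)/r - 100/93 = -100/93 + (5 - r)/r)
14333 - B(P(-2, 12)) = 14333 - (-193/93 + 5/5) = 14333 - (-193/93 + 5*(⅕)) = 14333 - (-193/93 + 1) = 14333 - 1*(-100/93) = 14333 + 100/93 = 1333069/93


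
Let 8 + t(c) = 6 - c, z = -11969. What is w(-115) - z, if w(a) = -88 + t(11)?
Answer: 11868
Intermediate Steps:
t(c) = -2 - c (t(c) = -8 + (6 - c) = -2 - c)
w(a) = -101 (w(a) = -88 + (-2 - 1*11) = -88 + (-2 - 11) = -88 - 13 = -101)
w(-115) - z = -101 - 1*(-11969) = -101 + 11969 = 11868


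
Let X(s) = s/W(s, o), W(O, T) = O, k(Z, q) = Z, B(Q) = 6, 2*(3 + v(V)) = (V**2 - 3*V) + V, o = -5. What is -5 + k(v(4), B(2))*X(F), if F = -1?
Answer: -4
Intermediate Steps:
v(V) = -3 + V**2/2 - V (v(V) = -3 + ((V**2 - 3*V) + V)/2 = -3 + (V**2 - 2*V)/2 = -3 + (V**2/2 - V) = -3 + V**2/2 - V)
X(s) = 1 (X(s) = s/s = 1)
-5 + k(v(4), B(2))*X(F) = -5 + (-3 + (1/2)*4**2 - 1*4)*1 = -5 + (-3 + (1/2)*16 - 4)*1 = -5 + (-3 + 8 - 4)*1 = -5 + 1*1 = -5 + 1 = -4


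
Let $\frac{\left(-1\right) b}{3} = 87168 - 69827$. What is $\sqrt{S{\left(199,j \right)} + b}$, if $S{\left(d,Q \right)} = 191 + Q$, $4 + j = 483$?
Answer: $i \sqrt{51353} \approx 226.61 i$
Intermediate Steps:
$b = -52023$ ($b = - 3 \left(87168 - 69827\right) = \left(-3\right) 17341 = -52023$)
$j = 479$ ($j = -4 + 483 = 479$)
$\sqrt{S{\left(199,j \right)} + b} = \sqrt{\left(191 + 479\right) - 52023} = \sqrt{670 - 52023} = \sqrt{-51353} = i \sqrt{51353}$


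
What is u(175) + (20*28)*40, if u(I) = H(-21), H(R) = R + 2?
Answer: 22381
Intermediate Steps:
H(R) = 2 + R
u(I) = -19 (u(I) = 2 - 21 = -19)
u(175) + (20*28)*40 = -19 + (20*28)*40 = -19 + 560*40 = -19 + 22400 = 22381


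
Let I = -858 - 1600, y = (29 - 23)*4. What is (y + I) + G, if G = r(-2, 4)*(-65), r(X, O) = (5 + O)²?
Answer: -7699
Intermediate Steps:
y = 24 (y = 6*4 = 24)
G = -5265 (G = (5 + 4)²*(-65) = 9²*(-65) = 81*(-65) = -5265)
I = -2458
(y + I) + G = (24 - 2458) - 5265 = -2434 - 5265 = -7699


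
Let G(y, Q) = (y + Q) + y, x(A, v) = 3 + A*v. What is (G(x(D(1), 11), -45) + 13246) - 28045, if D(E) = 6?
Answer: -14706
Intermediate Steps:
G(y, Q) = Q + 2*y (G(y, Q) = (Q + y) + y = Q + 2*y)
(G(x(D(1), 11), -45) + 13246) - 28045 = ((-45 + 2*(3 + 6*11)) + 13246) - 28045 = ((-45 + 2*(3 + 66)) + 13246) - 28045 = ((-45 + 2*69) + 13246) - 28045 = ((-45 + 138) + 13246) - 28045 = (93 + 13246) - 28045 = 13339 - 28045 = -14706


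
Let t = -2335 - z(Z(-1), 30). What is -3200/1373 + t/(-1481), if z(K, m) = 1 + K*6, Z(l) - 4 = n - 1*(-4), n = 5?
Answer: -1424778/2033413 ≈ -0.70068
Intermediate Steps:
Z(l) = 13 (Z(l) = 4 + (5 - 1*(-4)) = 4 + (5 + 4) = 4 + 9 = 13)
z(K, m) = 1 + 6*K
t = -2414 (t = -2335 - (1 + 6*13) = -2335 - (1 + 78) = -2335 - 1*79 = -2335 - 79 = -2414)
-3200/1373 + t/(-1481) = -3200/1373 - 2414/(-1481) = -3200*1/1373 - 2414*(-1/1481) = -3200/1373 + 2414/1481 = -1424778/2033413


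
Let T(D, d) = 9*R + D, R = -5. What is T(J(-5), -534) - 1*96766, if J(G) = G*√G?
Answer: -96811 - 5*I*√5 ≈ -96811.0 - 11.18*I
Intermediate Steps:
J(G) = G^(3/2)
T(D, d) = -45 + D (T(D, d) = 9*(-5) + D = -45 + D)
T(J(-5), -534) - 1*96766 = (-45 + (-5)^(3/2)) - 1*96766 = (-45 - 5*I*√5) - 96766 = -96811 - 5*I*√5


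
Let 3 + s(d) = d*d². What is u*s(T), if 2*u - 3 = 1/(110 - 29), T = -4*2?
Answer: -62830/81 ≈ -775.68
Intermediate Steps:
T = -8
s(d) = -3 + d³ (s(d) = -3 + d*d² = -3 + d³)
u = 122/81 (u = 3/2 + 1/(2*(110 - 29)) = 3/2 + (½)/81 = 3/2 + (½)*(1/81) = 3/2 + 1/162 = 122/81 ≈ 1.5062)
u*s(T) = 122*(-3 + (-8)³)/81 = 122*(-3 - 512)/81 = (122/81)*(-515) = -62830/81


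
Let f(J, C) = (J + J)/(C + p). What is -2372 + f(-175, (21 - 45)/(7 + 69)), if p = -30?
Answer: -679811/288 ≈ -2360.5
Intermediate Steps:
f(J, C) = 2*J/(-30 + C) (f(J, C) = (J + J)/(C - 30) = (2*J)/(-30 + C) = 2*J/(-30 + C))
-2372 + f(-175, (21 - 45)/(7 + 69)) = -2372 + 2*(-175)/(-30 + (21 - 45)/(7 + 69)) = -2372 + 2*(-175)/(-30 - 24/76) = -2372 + 2*(-175)/(-30 - 24*1/76) = -2372 + 2*(-175)/(-30 - 6/19) = -2372 + 2*(-175)/(-576/19) = -2372 + 2*(-175)*(-19/576) = -2372 + 3325/288 = -679811/288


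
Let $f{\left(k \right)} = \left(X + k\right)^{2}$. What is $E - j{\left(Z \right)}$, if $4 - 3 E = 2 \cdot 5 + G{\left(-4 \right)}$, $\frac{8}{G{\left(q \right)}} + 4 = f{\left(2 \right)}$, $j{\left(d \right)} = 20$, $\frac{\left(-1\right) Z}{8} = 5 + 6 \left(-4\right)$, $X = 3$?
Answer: $- \frac{1394}{63} \approx -22.127$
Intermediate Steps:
$Z = 152$ ($Z = - 8 \left(5 + 6 \left(-4\right)\right) = - 8 \left(5 - 24\right) = \left(-8\right) \left(-19\right) = 152$)
$f{\left(k \right)} = \left(3 + k\right)^{2}$
$G{\left(q \right)} = \frac{8}{21}$ ($G{\left(q \right)} = \frac{8}{-4 + \left(3 + 2\right)^{2}} = \frac{8}{-4 + 5^{2}} = \frac{8}{-4 + 25} = \frac{8}{21}$)
$E = - \frac{134}{63}$ ($E = \frac{4}{3} - \frac{2 \cdot 5 + \frac{8}{21}}{3} = \frac{4}{3} - \frac{10 + \frac{8}{21}}{3} = \frac{4}{3} - \frac{218}{63} = - \frac{134}{63} \approx -2.127$)
$E - j{\left(Z \right)} = - \frac{134}{63} - 20 = - \frac{1394}{63}$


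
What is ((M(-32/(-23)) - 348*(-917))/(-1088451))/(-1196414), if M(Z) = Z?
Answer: 3669850/14975737169211 ≈ 2.4505e-7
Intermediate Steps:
((M(-32/(-23)) - 348*(-917))/(-1088451))/(-1196414) = ((-32/(-23) - 348*(-917))/(-1088451))/(-1196414) = ((-32*(-1/23) + 319116)*(-1/1088451))*(-1/1196414) = ((32/23 + 319116)*(-1/1088451))*(-1/1196414) = ((7339700/23)*(-1/1088451))*(-1/1196414) = -7339700/25034373*(-1/1196414) = 3669850/14975737169211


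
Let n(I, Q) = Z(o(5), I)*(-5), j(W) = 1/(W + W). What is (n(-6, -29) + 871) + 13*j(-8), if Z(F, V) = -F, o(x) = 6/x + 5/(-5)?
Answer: 13939/16 ≈ 871.19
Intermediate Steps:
o(x) = -1 + 6/x (o(x) = 6/x + 5*(-1/5) = 6/x - 1 = -1 + 6/x)
j(W) = 1/(2*W)
n(I, Q) = 1 (n(I, Q) = -(6 - 1*5)/5*(-5) = -(6 - 5)/5*(-5) = -1/5*(-5) = 1)
(n(-6, -29) + 871) + 13*j(-8) = (1 + 871) + 13*((1/2)/(-8)) = 872 + 13*((1/2)*(-1/8)) = 872 + 13*(-1/16) = 872 - 13/16 = 13939/16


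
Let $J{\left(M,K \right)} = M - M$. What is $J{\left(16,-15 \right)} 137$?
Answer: $0$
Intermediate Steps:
$J{\left(M,K \right)} = 0$
$J{\left(16,-15 \right)} 137 = 0 \cdot 137 = 0$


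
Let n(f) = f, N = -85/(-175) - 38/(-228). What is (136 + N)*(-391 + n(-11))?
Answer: -1922699/35 ≈ -54934.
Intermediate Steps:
N = 137/210 (N = -85*(-1/175) - 38*(-1/228) = 17/35 + ⅙ = 137/210 ≈ 0.65238)
(136 + N)*(-391 + n(-11)) = (136 + 137/210)*(-391 - 11) = (28697/210)*(-402) = -1922699/35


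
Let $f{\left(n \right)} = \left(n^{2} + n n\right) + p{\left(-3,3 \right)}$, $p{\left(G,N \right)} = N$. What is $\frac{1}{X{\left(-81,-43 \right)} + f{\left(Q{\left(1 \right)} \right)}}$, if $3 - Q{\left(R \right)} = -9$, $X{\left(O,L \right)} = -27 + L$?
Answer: $\frac{1}{221} \approx 0.0045249$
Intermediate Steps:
$Q{\left(R \right)} = 12$ ($Q{\left(R \right)} = 3 - -9 = 3 + 9 = 12$)
$f{\left(n \right)} = 3 + 2 n^{2}$ ($f{\left(n \right)} = \left(n^{2} + n n\right) + 3 = \left(n^{2} + n^{2}\right) + 3 = 2 n^{2} + 3 = 3 + 2 n^{2}$)
$\frac{1}{X{\left(-81,-43 \right)} + f{\left(Q{\left(1 \right)} \right)}} = \frac{1}{\left(-27 - 43\right) + \left(3 + 2 \cdot 12^{2}\right)} = \frac{1}{-70 + \left(3 + 2 \cdot 144\right)} = \frac{1}{-70 + \left(3 + 288\right)} = \frac{1}{-70 + 291} = \frac{1}{221}$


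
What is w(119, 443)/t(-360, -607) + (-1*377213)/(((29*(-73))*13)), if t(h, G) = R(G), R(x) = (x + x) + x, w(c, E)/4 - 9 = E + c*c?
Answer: -307250873/16705247 ≈ -18.392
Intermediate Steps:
w(c, E) = 36 + 4*E + 4*c**2 (w(c, E) = 36 + 4*(E + c*c) = 36 + 4*(E + c**2) = 36 + (4*E + 4*c**2) = 36 + 4*E + 4*c**2)
R(x) = 3*x (R(x) = 2*x + x = 3*x)
t(h, G) = 3*G
w(119, 443)/t(-360, -607) + (-1*377213)/(((29*(-73))*13)) = (36 + 4*443 + 4*119**2)/((3*(-607))) + (-1*377213)/(((29*(-73))*13)) = (36 + 1772 + 4*14161)/(-1821) - 377213/((-2117*13)) = (36 + 1772 + 56644)*(-1/1821) - 377213/(-27521) = 58452*(-1/1821) - 377213*(-1/27521) = -19484/607 + 377213/27521 = -307250873/16705247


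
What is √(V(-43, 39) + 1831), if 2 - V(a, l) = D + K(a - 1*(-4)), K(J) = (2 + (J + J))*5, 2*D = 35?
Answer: √8782/2 ≈ 46.856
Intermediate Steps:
D = 35/2 (D = (½)*35 = 35/2 ≈ 17.500)
K(J) = 10 + 10*J (K(J) = (2 + 2*J)*5 = 10 + 10*J)
V(a, l) = -131/2 - 10*a (V(a, l) = 2 - (35/2 + (10 + 10*(a - 1*(-4)))) = 2 - (35/2 + (10 + 10*(a + 4))) = 2 - (35/2 + (10 + 10*(4 + a))) = 2 - (35/2 + (10 + (40 + 10*a))) = 2 - (35/2 + (50 + 10*a)) = 2 - (135/2 + 10*a) = 2 + (-135/2 - 10*a) = -131/2 - 10*a)
√(V(-43, 39) + 1831) = √((-131/2 - 10*(-43)) + 1831) = √((-131/2 + 430) + 1831) = √(729/2 + 1831) = √(4391/2) = √8782/2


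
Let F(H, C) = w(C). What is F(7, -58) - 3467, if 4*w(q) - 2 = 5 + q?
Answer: -13919/4 ≈ -3479.8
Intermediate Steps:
w(q) = 7/4 + q/4 (w(q) = 1/2 + (5 + q)/4 = 1/2 + (5/4 + q/4) = 7/4 + q/4)
F(H, C) = 7/4 + C/4
F(7, -58) - 3467 = (7/4 + (1/4)*(-58)) - 3467 = (7/4 - 29/2) - 3467 = -51/4 - 3467 = -13919/4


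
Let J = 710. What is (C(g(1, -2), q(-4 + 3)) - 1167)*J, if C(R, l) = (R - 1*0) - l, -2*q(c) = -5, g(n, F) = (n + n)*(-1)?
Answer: -831765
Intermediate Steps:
g(n, F) = -2*n (g(n, F) = (2*n)*(-1) = -2*n)
q(c) = 5/2 (q(c) = -½*(-5) = 5/2)
C(R, l) = R - l (C(R, l) = (R + 0) - l = R - l)
(C(g(1, -2), q(-4 + 3)) - 1167)*J = ((-2*1 - 1*5/2) - 1167)*710 = ((-2 - 5/2) - 1167)*710 = (-9/2 - 1167)*710 = -2343/2*710 = -831765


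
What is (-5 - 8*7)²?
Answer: 3721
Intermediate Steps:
(-5 - 8*7)² = (-5 - 56)² = (-61)² = 3721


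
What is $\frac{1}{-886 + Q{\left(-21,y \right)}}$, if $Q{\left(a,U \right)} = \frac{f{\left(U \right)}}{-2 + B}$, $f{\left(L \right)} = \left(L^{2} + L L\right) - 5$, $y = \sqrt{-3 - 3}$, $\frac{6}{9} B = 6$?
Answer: $- \frac{7}{6219} \approx -0.0011256$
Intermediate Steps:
$B = 9$ ($B = \frac{3}{2} \cdot 6 = 9$)
$y = i \sqrt{6}$ ($y = \sqrt{-6} = i \sqrt{6} \approx 2.4495 i$)
$f{\left(L \right)} = -5 + 2 L^{2}$ ($f{\left(L \right)} = \left(L^{2} + L^{2}\right) - 5 = 2 L^{2} - 5 = -5 + 2 L^{2}$)
$Q{\left(a,U \right)} = - \frac{5}{7} + \frac{2 U^{2}}{7}$ ($Q{\left(a,U \right)} = \frac{-5 + 2 U^{2}}{-2 + 9} = \frac{-5 + 2 U^{2}}{7} = - \frac{5}{7} + \frac{2 U^{2}}{7}$)
$\frac{1}{-886 + Q{\left(-21,y \right)}} = \frac{1}{-886 + \left(- \frac{5}{7} + \frac{2 \left(i \sqrt{6}\right)^{2}}{7}\right)} = \frac{1}{-886 + \left(- \frac{5}{7} + \frac{2}{7} \left(-6\right)\right)} = \frac{1}{-886 - \frac{17}{7}} = \frac{1}{- \frac{6219}{7}} = - \frac{7}{6219}$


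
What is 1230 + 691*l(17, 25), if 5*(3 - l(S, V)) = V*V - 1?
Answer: -414669/5 ≈ -82934.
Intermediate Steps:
l(S, V) = 16/5 - V**2/5 (l(S, V) = 3 - (V*V - 1)/5 = 3 - (V**2 - 1)/5 = 3 - (-1 + V**2)/5 = 3 + (1/5 - V**2/5) = 16/5 - V**2/5)
1230 + 691*l(17, 25) = 1230 + 691*(16/5 - 1/5*25**2) = 1230 + 691*(16/5 - 1/5*625) = 1230 + 691*(16/5 - 125) = 1230 + 691*(-609/5) = 1230 - 420819/5 = -414669/5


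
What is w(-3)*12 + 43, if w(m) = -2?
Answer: 19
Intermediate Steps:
w(-3)*12 + 43 = -2*12 + 43 = -24 + 43 = 19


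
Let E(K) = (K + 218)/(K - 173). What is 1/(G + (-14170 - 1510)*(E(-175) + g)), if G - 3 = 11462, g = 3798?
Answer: -87/5179913665 ≈ -1.6796e-8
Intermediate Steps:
E(K) = (218 + K)/(-173 + K)
G = 11465 (G = 3 + 11462 = 11465)
1/(G + (-14170 - 1510)*(E(-175) + g)) = 1/(11465 + (-14170 - 1510)*((218 - 175)/(-173 - 175) + 3798)) = 1/(11465 - 15680*(43/(-348) + 3798)) = 1/(11465 - 15680*(-1/348*43 + 3798)) = 1/(11465 - 15680*(-43/348 + 3798)) = 1/(11465 - 15680*1321661/348) = 1/(11465 - 5180911120/87) = 1/(-5179913665/87) = -87/5179913665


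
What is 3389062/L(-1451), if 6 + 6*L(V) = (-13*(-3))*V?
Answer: -6778124/18865 ≈ -359.30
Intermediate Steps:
L(V) = -1 + 13*V/2 (L(V) = -1 + ((-13*(-3))*V)/6 = -1 + (39*V)/6 = -1 + 13*V/2)
3389062/L(-1451) = 3389062/(-1 + (13/2)*(-1451)) = 3389062/(-1 - 18863/2) = 3389062/(-18865/2) = 3389062*(-2/18865) = -6778124/18865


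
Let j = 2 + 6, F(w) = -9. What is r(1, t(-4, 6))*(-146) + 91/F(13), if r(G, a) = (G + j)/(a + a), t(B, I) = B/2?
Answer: 5731/18 ≈ 318.39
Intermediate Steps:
j = 8
t(B, I) = B/2 (t(B, I) = B*(1/2) = B/2)
r(G, a) = (8 + G)/(2*a) (r(G, a) = (G + 8)/(a + a) = (8 + G)/((2*a)) = (8 + G)*(1/(2*a)) = (8 + G)/(2*a))
r(1, t(-4, 6))*(-146) + 91/F(13) = ((8 + 1)/(2*(((1/2)*(-4)))))*(-146) + 91/(-9) = ((1/2)*9/(-2))*(-146) + 91*(-1/9) = ((1/2)*(-1/2)*9)*(-146) - 91/9 = -9/4*(-146) - 91/9 = 657/2 - 91/9 = 5731/18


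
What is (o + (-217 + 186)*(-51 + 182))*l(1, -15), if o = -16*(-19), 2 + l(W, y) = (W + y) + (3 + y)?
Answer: 105196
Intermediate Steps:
l(W, y) = 1 + W + 2*y (l(W, y) = -2 + ((W + y) + (3 + y)) = -2 + (3 + W + 2*y) = 1 + W + 2*y)
o = 304
(o + (-217 + 186)*(-51 + 182))*l(1, -15) = (304 + (-217 + 186)*(-51 + 182))*(1 + 1 + 2*(-15)) = (304 - 31*131)*(1 + 1 - 30) = (304 - 4061)*(-28) = -3757*(-28) = 105196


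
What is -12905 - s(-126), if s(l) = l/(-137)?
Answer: -1768111/137 ≈ -12906.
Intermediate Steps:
s(l) = -l/137 (s(l) = l*(-1/137) = -l/137)
-12905 - s(-126) = -12905 - (-1)*(-126)/137 = -12905 - 1*126/137 = -12905 - 126/137 = -1768111/137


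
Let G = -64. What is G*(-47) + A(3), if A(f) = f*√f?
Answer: 3008 + 3*√3 ≈ 3013.2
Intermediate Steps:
A(f) = f^(3/2)
G*(-47) + A(3) = -64*(-47) + 3^(3/2) = 3008 + 3*√3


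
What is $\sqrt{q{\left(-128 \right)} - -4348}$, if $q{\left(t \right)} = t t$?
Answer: $2 \sqrt{5183} \approx 143.99$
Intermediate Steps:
$q{\left(t \right)} = t^{2}$
$\sqrt{q{\left(-128 \right)} - -4348} = \sqrt{\left(-128\right)^{2} - -4348} = \sqrt{16384 + \left(-1685 + 6033\right)} = \sqrt{16384 + 4348} = \sqrt{20732} = 2 \sqrt{5183}$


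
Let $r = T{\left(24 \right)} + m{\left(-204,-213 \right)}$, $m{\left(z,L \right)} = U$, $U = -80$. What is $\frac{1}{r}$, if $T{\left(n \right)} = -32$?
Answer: $- \frac{1}{112} \approx -0.0089286$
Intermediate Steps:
$m{\left(z,L \right)} = -80$
$r = -112$ ($r = -32 - 80 = -112$)
$\frac{1}{r} = \frac{1}{-112} = - \frac{1}{112}$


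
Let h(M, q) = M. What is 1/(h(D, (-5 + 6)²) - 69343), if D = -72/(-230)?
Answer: -115/7974409 ≈ -1.4421e-5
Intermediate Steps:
D = 36/115 (D = -72*(-1/230) = 36/115 ≈ 0.31304)
1/(h(D, (-5 + 6)²) - 69343) = 1/(36/115 - 69343) = 1/(-7974409/115) = -115/7974409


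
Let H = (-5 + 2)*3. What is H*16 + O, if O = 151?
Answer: 7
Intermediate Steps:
H = -9 (H = -3*3 = -9)
H*16 + O = -9*16 + 151 = -144 + 151 = 7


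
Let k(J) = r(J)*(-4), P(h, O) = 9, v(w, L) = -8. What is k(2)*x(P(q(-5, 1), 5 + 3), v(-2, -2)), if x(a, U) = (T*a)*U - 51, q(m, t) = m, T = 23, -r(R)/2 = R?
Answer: -27312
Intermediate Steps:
r(R) = -2*R
k(J) = 8*J (k(J) = -2*J*(-4) = 8*J)
x(a, U) = -51 + 23*U*a (x(a, U) = (23*a)*U - 51 = 23*U*a - 51 = -51 + 23*U*a)
k(2)*x(P(q(-5, 1), 5 + 3), v(-2, -2)) = (8*2)*(-51 + 23*(-8)*9) = 16*(-51 - 1656) = 16*(-1707) = -27312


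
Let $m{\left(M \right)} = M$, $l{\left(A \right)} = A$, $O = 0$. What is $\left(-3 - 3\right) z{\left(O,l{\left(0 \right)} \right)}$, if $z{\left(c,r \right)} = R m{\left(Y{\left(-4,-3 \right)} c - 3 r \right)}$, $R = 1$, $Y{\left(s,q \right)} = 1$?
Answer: $0$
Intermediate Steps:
$z{\left(c,r \right)} = c - 3 r$ ($z{\left(c,r \right)} = 1 \left(1 c - 3 r\right) = 1 \left(c - 3 r\right) = c - 3 r$)
$\left(-3 - 3\right) z{\left(O,l{\left(0 \right)} \right)} = \left(-3 - 3\right) \left(0 - 0\right) = - 6 \left(0 + 0\right) = \left(-6\right) 0 = 0$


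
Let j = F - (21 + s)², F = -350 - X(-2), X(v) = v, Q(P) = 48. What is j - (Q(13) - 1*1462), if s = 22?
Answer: -783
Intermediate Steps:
F = -348 (F = -350 - 1*(-2) = -350 + 2 = -348)
j = -2197 (j = -348 - (21 + 22)² = -348 - 1*43² = -348 - 1*1849 = -348 - 1849 = -2197)
j - (Q(13) - 1*1462) = -2197 - (48 - 1*1462) = -2197 - (48 - 1462) = -2197 - 1*(-1414) = -2197 + 1414 = -783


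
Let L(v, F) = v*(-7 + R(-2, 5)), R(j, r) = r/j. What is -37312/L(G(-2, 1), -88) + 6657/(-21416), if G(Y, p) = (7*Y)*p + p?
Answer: -1599791863/5289752 ≈ -302.43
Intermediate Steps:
G(Y, p) = p + 7*Y*p (G(Y, p) = 7*Y*p + p = p + 7*Y*p)
L(v, F) = -19*v/2 (L(v, F) = v*(-7 + 5/(-2)) = v*(-7 + 5*(-½)) = v*(-7 - 5/2) = v*(-19/2) = -19*v/2)
-37312/L(G(-2, 1), -88) + 6657/(-21416) = -37312*(-2/(19*(1 + 7*(-2)))) + 6657/(-21416) = -37312*(-2/(19*(1 - 14))) + 6657*(-1/21416) = -37312/((-19*(-13)/2)) - 6657/21416 = -37312/((-19/2*(-13))) - 6657/21416 = -37312/247/2 - 6657/21416 = -37312*2/247 - 6657/21416 = -74624/247 - 6657/21416 = -1599791863/5289752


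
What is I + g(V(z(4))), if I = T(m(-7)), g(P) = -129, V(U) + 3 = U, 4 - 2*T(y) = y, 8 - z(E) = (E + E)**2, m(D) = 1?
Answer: -255/2 ≈ -127.50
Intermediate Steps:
z(E) = 8 - 4*E**2 (z(E) = 8 - (E + E)**2 = 8 - (2*E)**2 = 8 - 4*E**2)
T(y) = 2 - y/2
V(U) = -3 + U
I = 3/2 (I = 2 - 1/2*1 = 2 - 1/2 = 3/2 ≈ 1.5000)
I + g(V(z(4))) = 3/2 - 129 = -255/2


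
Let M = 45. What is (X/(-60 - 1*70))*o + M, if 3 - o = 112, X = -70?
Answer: -178/13 ≈ -13.692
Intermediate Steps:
o = -109 (o = 3 - 1*112 = 3 - 112 = -109)
(X/(-60 - 1*70))*o + M = -70/(-60 - 1*70)*(-109) + 45 = -70/(-60 - 70)*(-109) + 45 = -70/(-130)*(-109) + 45 = -70*(-1/130)*(-109) + 45 = (7/13)*(-109) + 45 = -763/13 + 45 = -178/13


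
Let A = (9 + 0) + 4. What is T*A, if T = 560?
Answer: 7280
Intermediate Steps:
A = 13 (A = 9 + 4 = 13)
T*A = 560*13 = 7280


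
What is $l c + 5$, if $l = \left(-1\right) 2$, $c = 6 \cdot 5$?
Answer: $-55$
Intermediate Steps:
$c = 30$
$l = -2$
$l c + 5 = \left(-2\right) 30 + 5 = -60 + 5 = -55$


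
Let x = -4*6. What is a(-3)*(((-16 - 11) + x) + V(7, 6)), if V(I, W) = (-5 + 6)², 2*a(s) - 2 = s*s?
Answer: -275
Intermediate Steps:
x = -24
a(s) = 1 + s²/2 (a(s) = 1 + (s*s)/2 = 1 + s²/2)
V(I, W) = 1 (V(I, W) = 1² = 1)
a(-3)*(((-16 - 11) + x) + V(7, 6)) = (1 + (½)*(-3)²)*(((-16 - 11) - 24) + 1) = (1 + (½)*9)*((-27 - 24) + 1) = (1 + 9/2)*(-51 + 1) = (11/2)*(-50) = -275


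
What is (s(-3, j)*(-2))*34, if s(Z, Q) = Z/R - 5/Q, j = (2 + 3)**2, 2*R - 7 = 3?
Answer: 272/5 ≈ 54.400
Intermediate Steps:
R = 5 (R = 7/2 + (1/2)*3 = 7/2 + 3/2 = 5)
j = 25 (j = 5**2 = 25)
s(Z, Q) = -5/Q + Z/5 (s(Z, Q) = Z/5 - 5/Q = -5/Q + Z/5)
(s(-3, j)*(-2))*34 = ((-5/25 + (1/5)*(-3))*(-2))*34 = ((-5*1/25 - 3/5)*(-2))*34 = ((-1/5 - 3/5)*(-2))*34 = -4/5*(-2)*34 = (8/5)*34 = 272/5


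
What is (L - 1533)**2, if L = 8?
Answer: 2325625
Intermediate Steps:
(L - 1533)**2 = (8 - 1533)**2 = (-1525)**2 = 2325625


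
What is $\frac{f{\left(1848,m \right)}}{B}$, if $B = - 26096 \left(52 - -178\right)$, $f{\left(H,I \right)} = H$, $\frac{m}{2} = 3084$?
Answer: $- \frac{33}{107180} \approx -0.00030789$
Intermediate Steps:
$m = 6168$ ($m = 2 \cdot 3084 = 6168$)
$B = -6002080$ ($B = - 26096 \left(52 + 178\right) = \left(-26096\right) 230 = -6002080$)
$\frac{f{\left(1848,m \right)}}{B} = \frac{1848}{-6002080} = 1848 \left(- \frac{1}{6002080}\right) = - \frac{33}{107180}$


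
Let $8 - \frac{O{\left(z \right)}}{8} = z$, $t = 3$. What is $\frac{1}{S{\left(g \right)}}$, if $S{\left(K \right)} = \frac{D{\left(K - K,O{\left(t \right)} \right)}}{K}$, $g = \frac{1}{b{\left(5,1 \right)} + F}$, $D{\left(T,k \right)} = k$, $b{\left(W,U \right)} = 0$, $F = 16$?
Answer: $\frac{1}{640} \approx 0.0015625$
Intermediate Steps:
$O{\left(z \right)} = 64 - 8 z$
$g = \frac{1}{16}$ ($g = \frac{1}{0 + 16} = \frac{1}{16} \approx 0.0625$)
$S{\left(K \right)} = \frac{40}{K}$ ($S{\left(K \right)} = \frac{64 - 24}{K} = \frac{40}{K}$)
$\frac{1}{S{\left(g \right)}} = \frac{1}{40 \frac{1}{\frac{1}{16}}} = \frac{1}{40 \cdot 16} = \frac{1}{640}$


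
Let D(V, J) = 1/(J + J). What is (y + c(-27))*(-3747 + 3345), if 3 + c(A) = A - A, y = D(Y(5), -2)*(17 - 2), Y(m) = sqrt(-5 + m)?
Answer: 5427/2 ≈ 2713.5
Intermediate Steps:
D(V, J) = 1/(2*J)
y = -15/4 (y = ((1/2)/(-2))*(17 - 2) = ((1/2)*(-1/2))*15 = -1/4*15 = -15/4 ≈ -3.7500)
c(A) = -3 (c(A) = -3 + (A - A) = -3 + 0 = -3)
(y + c(-27))*(-3747 + 3345) = (-15/4 - 3)*(-3747 + 3345) = -27/4*(-402) = 5427/2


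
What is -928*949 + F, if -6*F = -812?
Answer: -2641610/3 ≈ -8.8054e+5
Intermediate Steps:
F = 406/3 (F = -1/6*(-812) = 406/3 ≈ 135.33)
-928*949 + F = -928*949 + 406/3 = -880672 + 406/3 = -2641610/3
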